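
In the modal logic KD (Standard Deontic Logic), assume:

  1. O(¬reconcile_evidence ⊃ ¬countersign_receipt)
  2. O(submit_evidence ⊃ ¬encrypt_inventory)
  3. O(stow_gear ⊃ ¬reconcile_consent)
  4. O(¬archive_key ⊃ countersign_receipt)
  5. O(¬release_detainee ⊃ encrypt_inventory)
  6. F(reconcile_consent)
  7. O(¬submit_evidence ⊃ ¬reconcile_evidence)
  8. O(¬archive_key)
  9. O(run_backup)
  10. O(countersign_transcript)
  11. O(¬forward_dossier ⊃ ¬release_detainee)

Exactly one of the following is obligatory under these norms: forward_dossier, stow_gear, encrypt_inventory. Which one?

forward_dossier

Premise 8 states O(¬archive_key) outright.
Premise 4 is O(¬archive_key ⊃ countersign_receipt); since O(¬archive_key), deontic closure gives O(countersign_receipt).
The contrapositive of premise 1 (O(¬reconcile_evidence ⊃ ¬countersign_receipt)) is O(countersign_receipt ⊃ reconcile_evidence), and O(countersign_receipt) is already established, so O(reconcile_evidence).
Premise 7, O(¬submit_evidence ⊃ ¬reconcile_evidence), contraposes to O(reconcile_evidence ⊃ submit_evidence); with O(reconcile_evidence) we get O(submit_evidence).
With premise 2, O(submit_evidence ⊃ ¬encrypt_inventory), the K-axiom yields O(¬encrypt_inventory).
Premise 5, O(¬release_detainee ⊃ encrypt_inventory), contraposes to O(¬encrypt_inventory ⊃ release_detainee); with O(¬encrypt_inventory) we get O(release_detainee).
Premise 11, O(¬forward_dossier ⊃ ¬release_detainee), contraposes to O(release_detainee ⊃ forward_dossier); with O(release_detainee) we get O(forward_dossier).
So O(forward_dossier) holds — forward_dossier is obligatory. None of the other listed options is made obligatory by any chain of premises.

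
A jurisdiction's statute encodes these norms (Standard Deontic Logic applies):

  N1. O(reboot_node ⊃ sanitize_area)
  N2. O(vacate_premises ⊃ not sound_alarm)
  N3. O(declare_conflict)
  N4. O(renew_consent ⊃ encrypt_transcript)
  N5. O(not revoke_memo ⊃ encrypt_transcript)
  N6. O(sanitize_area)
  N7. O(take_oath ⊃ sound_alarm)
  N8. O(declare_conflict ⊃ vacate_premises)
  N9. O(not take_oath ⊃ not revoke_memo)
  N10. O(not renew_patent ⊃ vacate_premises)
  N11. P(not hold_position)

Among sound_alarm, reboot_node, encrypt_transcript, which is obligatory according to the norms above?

From premise 3 we have O(declare_conflict).
Premise 8 is O(declare_conflict ⊃ vacate_premises); since O(declare_conflict), deontic closure gives O(vacate_premises).
From O(vacate_premises) and premise 2, O(vacate_premises ⊃ not sound_alarm), we obtain O(not sound_alarm).
Premise 7 is O(take_oath ⊃ sound_alarm); contrapositively O(not sound_alarm ⊃ not take_oath). Since O(not sound_alarm) holds, K gives O(not take_oath).
Applying K to premise 9 (O(not take_oath ⊃ not revoke_memo)) and O(not take_oath) yields O(not revoke_memo).
From O(not revoke_memo) and premise 5, O(not revoke_memo ⊃ encrypt_transcript), we obtain O(encrypt_transcript).
So O(encrypt_transcript) holds — encrypt_transcript is obligatory. None of the other listed options is made obligatory by any chain of premises.

encrypt_transcript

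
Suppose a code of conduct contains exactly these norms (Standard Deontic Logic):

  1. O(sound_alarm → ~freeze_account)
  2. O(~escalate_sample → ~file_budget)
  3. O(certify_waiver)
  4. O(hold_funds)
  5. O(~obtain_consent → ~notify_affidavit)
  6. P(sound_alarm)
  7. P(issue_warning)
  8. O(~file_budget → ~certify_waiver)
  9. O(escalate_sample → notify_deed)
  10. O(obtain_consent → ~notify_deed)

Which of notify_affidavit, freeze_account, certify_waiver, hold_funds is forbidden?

notify_affidavit

From premise 3 we have O(certify_waiver).
Premise 8 is O(~file_budget → ~certify_waiver); contrapositively O(certify_waiver → file_budget). Since O(certify_waiver) holds, K gives O(file_budget).
Premise 2, O(~escalate_sample → ~file_budget), contraposes to O(file_budget → escalate_sample); with O(file_budget) we get O(escalate_sample).
From O(escalate_sample) and premise 9, O(escalate_sample → notify_deed), we obtain O(notify_deed).
Premise 10, O(obtain_consent → ~notify_deed), contraposes to O(notify_deed → ~obtain_consent); with O(notify_deed) we get O(~obtain_consent).
With premise 5, O(~obtain_consent → ~notify_affidavit), the K-axiom yields O(~notify_affidavit).
So O(~notify_affidavit) holds, i.e. notify_affidavit is forbidden. None of the other listed options is forbidden under the premises.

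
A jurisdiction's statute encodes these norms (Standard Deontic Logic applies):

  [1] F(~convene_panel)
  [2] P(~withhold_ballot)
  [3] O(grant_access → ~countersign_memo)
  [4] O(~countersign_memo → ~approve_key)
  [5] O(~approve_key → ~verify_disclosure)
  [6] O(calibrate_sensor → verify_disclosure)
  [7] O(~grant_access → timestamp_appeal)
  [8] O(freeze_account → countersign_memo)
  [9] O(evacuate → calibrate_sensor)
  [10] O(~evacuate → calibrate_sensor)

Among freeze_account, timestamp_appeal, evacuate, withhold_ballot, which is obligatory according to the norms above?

Premises 9 and 10 are O(evacuate → calibrate_sensor) and O(~evacuate → calibrate_sensor); every ideal world satisfies evacuate or ~evacuate, so in either case calibrate_sensor holds — hence O(calibrate_sensor).
Applying K to premise 6 (O(calibrate_sensor → verify_disclosure)) and O(calibrate_sensor) yields O(verify_disclosure).
Premise 5 is O(~approve_key → ~verify_disclosure); contrapositively O(verify_disclosure → approve_key). Since O(verify_disclosure) holds, K gives O(approve_key).
Premise 4 is O(~countersign_memo → ~approve_key); contrapositively O(approve_key → countersign_memo). Since O(approve_key) holds, K gives O(countersign_memo).
Premise 3 is O(grant_access → ~countersign_memo); contrapositively O(countersign_memo → ~grant_access). Since O(countersign_memo) holds, K gives O(~grant_access).
With premise 7, O(~grant_access → timestamp_appeal), the K-axiom yields O(timestamp_appeal).
So O(timestamp_appeal) holds — timestamp_appeal is obligatory. None of the other listed options is made obligatory by any chain of premises.

timestamp_appeal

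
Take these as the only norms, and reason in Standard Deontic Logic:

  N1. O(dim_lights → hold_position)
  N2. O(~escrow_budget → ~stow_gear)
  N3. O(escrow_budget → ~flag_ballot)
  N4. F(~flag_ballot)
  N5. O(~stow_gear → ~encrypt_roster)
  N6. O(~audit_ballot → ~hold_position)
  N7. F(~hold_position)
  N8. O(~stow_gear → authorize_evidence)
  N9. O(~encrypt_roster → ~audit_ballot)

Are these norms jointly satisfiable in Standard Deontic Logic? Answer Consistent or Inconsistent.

Inconsistent

F(~hold_position) at premise 7 means O(hold_position).
The contrapositive of premise 6 (O(~audit_ballot → ~hold_position)) is O(hold_position → audit_ballot), and O(hold_position) is already established, so O(audit_ballot).
Premise 9, O(~encrypt_roster → ~audit_ballot), contraposes to O(audit_ballot → encrypt_roster); with O(audit_ballot) we get O(encrypt_roster).
Premise 5 is O(~stow_gear → ~encrypt_roster); contrapositively O(encrypt_roster → stow_gear). Since O(encrypt_roster) holds, K gives O(stow_gear).
Premise 2 is O(~escrow_budget → ~stow_gear); contrapositively O(stow_gear → escrow_budget). Since O(stow_gear) holds, K gives O(escrow_budget).
Premise 3 is O(escrow_budget → ~flag_ballot); since O(escrow_budget), deontic closure gives O(~flag_ballot).
But premise 4, F(~flag_ballot), means O(flag_ballot).
We now have both O(~flag_ballot) and O(flag_ballot) — flag_ballot is simultaneously obligatory and forbidden, violating the D-axiom.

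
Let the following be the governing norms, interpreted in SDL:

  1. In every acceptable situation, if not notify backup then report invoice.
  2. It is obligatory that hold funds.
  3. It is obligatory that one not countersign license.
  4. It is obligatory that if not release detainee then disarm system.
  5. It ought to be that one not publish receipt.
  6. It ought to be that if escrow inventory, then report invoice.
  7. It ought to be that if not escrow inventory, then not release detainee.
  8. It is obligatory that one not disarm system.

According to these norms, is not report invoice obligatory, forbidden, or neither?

Premise 8 states O(¬disarm_system) outright.
The contrapositive of premise 4 (O(¬release_detainee → disarm_system)) is O(¬disarm_system → release_detainee), and O(¬disarm_system) is already established, so O(release_detainee).
Premise 7 is O(¬escrow_inventory → ¬release_detainee); contrapositively O(release_detainee → escrow_inventory). Since O(release_detainee) holds, K gives O(escrow_inventory).
Applying K to premise 6 (O(escrow_inventory → report_invoice)) and O(escrow_inventory) yields O(report_invoice).
Premises 1, 2, 3, 5 do not contribute to this derivation.
Thus O(report_invoice), which is F(¬report_invoice): ¬report_invoice is forbidden.

Forbidden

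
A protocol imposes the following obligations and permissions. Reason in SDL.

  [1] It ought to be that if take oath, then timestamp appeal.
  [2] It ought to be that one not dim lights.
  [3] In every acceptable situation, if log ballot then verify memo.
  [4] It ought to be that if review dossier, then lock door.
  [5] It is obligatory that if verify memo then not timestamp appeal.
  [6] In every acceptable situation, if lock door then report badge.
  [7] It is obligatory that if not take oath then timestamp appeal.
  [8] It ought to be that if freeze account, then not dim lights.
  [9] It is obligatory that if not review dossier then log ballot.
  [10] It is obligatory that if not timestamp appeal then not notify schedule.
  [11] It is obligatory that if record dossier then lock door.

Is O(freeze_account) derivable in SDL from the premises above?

Premise 8 is O(freeze_account → ¬dim_lights); even if O(¬dim_lights) held, inferring O(freeze_account) would be affirming the consequent — invalid.
No other premise forces O(freeze_account). An ideal world satisfying every premise can still have freeze_account false, so O(freeze_account) is not derivable.

No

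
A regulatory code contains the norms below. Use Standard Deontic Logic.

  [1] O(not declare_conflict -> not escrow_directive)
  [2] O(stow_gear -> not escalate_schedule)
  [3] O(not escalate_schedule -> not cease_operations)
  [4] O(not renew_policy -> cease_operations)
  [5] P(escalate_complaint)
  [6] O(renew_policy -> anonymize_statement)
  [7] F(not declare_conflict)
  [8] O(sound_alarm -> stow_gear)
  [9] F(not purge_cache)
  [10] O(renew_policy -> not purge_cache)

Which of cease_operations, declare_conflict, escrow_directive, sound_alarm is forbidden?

sound_alarm

Premise 9, F(not purge_cache), is equivalent to O(purge_cache).
Premise 10, O(renew_policy -> not purge_cache), contraposes to O(purge_cache -> not renew_policy); with O(purge_cache) we get O(not renew_policy).
Applying K to premise 4 (O(not renew_policy -> cease_operations)) and O(not renew_policy) yields O(cease_operations).
Premise 3 is O(not escalate_schedule -> not cease_operations); contrapositively O(cease_operations -> escalate_schedule). Since O(cease_operations) holds, K gives O(escalate_schedule).
The contrapositive of premise 2 (O(stow_gear -> not escalate_schedule)) is O(escalate_schedule -> not stow_gear), and O(escalate_schedule) is already established, so O(not stow_gear).
Premise 8, O(sound_alarm -> stow_gear), contraposes to O(not stow_gear -> not sound_alarm); with O(not stow_gear) we get O(not sound_alarm).
So O(not sound_alarm) holds, i.e. sound_alarm is forbidden. None of the other listed options is forbidden under the premises.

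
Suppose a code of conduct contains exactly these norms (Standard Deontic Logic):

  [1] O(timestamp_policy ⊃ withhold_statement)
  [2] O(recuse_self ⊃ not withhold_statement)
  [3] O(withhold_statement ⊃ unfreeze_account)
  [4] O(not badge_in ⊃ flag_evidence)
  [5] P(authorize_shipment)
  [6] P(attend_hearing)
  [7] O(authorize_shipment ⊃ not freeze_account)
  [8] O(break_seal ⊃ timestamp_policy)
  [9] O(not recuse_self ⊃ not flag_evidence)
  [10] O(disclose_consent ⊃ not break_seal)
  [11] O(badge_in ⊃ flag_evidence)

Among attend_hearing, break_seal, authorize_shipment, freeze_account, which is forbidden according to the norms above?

break_seal

By case analysis on not badge_in: premise 4 gives O(not badge_in ⊃ flag_evidence) and premise 11 gives O(badge_in ⊃ flag_evidence), so O(flag_evidence) either way.
The contrapositive of premise 9 (O(not recuse_self ⊃ not flag_evidence)) is O(flag_evidence ⊃ recuse_self), and O(flag_evidence) is already established, so O(recuse_self).
From O(recuse_self) and premise 2, O(recuse_self ⊃ not withhold_statement), we obtain O(not withhold_statement).
Premise 1, O(timestamp_policy ⊃ withhold_statement), contraposes to O(not withhold_statement ⊃ not timestamp_policy); with O(not withhold_statement) we get O(not timestamp_policy).
The contrapositive of premise 8 (O(break_seal ⊃ timestamp_policy)) is O(not timestamp_policy ⊃ not break_seal), and O(not timestamp_policy) is already established, so O(not break_seal).
So O(not break_seal) holds, i.e. break_seal is forbidden. None of the other listed options is forbidden under the premises.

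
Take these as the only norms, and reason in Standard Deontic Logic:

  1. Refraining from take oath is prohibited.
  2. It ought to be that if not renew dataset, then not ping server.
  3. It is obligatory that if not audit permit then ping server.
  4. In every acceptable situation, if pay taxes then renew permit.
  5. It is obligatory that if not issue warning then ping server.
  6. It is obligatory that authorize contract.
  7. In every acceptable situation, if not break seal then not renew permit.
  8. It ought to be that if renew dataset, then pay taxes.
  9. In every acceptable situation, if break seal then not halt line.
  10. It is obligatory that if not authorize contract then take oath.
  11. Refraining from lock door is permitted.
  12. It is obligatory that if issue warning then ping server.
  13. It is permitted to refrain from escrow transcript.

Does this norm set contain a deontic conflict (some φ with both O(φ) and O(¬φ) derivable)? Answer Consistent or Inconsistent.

Premise 10 is O(¬authorize_contract → take_oath); even if O(take_oath) held, inferring O(¬authorize_contract) would be affirming the consequent — invalid.
So O(¬authorize_contract) is not derivable, and the apparent clash with O(authorize_contract) does not arise.
A world satisfying every obligation exists (e.g. audit_permit=false, authorize_contract=true, break_seal=true, escrow_transcript=false, halt_line=false, issue_warning=false, lock_door=false, pay_taxes=true, ping_server=true, renew_dataset=true, renew_permit=true, take_oath=true); no atom is both obligatory and forbidden, so the set is consistent.

Consistent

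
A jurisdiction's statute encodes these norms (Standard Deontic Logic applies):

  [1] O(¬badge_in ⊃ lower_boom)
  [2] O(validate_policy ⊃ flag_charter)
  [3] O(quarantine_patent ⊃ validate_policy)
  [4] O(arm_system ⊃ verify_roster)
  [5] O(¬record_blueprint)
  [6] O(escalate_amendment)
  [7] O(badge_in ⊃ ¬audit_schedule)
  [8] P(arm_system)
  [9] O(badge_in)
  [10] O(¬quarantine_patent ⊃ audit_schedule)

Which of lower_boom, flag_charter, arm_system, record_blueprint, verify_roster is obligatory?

flag_charter

Premise 9 gives O(badge_in).
Premise 7 is O(badge_in ⊃ ¬audit_schedule); since O(badge_in), deontic closure gives O(¬audit_schedule).
Premise 10 is O(¬quarantine_patent ⊃ audit_schedule); contrapositively O(¬audit_schedule ⊃ quarantine_patent). Since O(¬audit_schedule) holds, K gives O(quarantine_patent).
From O(quarantine_patent) and premise 3, O(quarantine_patent ⊃ validate_policy), we obtain O(validate_policy).
Premise 2 is O(validate_policy ⊃ flag_charter); since O(validate_policy), deontic closure gives O(flag_charter).
So O(flag_charter) holds — flag_charter is obligatory. None of the other listed options is made obligatory by any chain of premises.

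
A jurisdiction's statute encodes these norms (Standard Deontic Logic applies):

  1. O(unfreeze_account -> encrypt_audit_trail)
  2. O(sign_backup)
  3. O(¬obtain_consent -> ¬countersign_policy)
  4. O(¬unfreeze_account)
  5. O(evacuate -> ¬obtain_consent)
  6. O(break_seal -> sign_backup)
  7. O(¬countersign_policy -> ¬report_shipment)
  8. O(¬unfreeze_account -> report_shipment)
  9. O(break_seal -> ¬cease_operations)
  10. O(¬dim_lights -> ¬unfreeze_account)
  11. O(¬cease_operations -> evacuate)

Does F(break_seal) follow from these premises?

Yes

Premise 4 gives O(¬unfreeze_account).
From O(¬unfreeze_account) and premise 8, O(¬unfreeze_account -> report_shipment), we obtain O(report_shipment).
Premise 7, O(¬countersign_policy -> ¬report_shipment), contraposes to O(report_shipment -> countersign_policy); with O(report_shipment) we get O(countersign_policy).
Premise 3 is O(¬obtain_consent -> ¬countersign_policy); contrapositively O(countersign_policy -> obtain_consent). Since O(countersign_policy) holds, K gives O(obtain_consent).
Premise 5 is O(evacuate -> ¬obtain_consent); contrapositively O(obtain_consent -> ¬evacuate). Since O(obtain_consent) holds, K gives O(¬evacuate).
Premise 11, O(¬cease_operations -> evacuate), contraposes to O(¬evacuate -> cease_operations); with O(¬evacuate) we get O(cease_operations).
The contrapositive of premise 9 (O(break_seal -> ¬cease_operations)) is O(cease_operations -> ¬break_seal), and O(cease_operations) is already established, so O(¬break_seal).
Premises 1, 2, 6, 10 do not contribute to this derivation.
So O(¬break_seal) holds, i.e. F(break_seal). The claim follows.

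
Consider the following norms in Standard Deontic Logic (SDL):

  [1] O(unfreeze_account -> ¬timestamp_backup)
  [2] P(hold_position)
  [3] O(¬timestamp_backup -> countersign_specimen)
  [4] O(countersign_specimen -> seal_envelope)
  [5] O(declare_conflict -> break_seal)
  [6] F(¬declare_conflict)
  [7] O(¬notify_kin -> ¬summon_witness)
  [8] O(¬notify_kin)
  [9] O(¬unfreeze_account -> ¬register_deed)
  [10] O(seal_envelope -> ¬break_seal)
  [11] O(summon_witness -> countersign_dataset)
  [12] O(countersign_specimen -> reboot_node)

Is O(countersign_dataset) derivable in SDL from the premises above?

No

Premise 11 is O(summon_witness -> countersign_dataset), but O(summon_witness) is not derivable from the premises, so it does not yield O(countersign_dataset).
No other premise forces O(countersign_dataset). An ideal world satisfying every premise can still have countersign_dataset false, so O(countersign_dataset) is not derivable.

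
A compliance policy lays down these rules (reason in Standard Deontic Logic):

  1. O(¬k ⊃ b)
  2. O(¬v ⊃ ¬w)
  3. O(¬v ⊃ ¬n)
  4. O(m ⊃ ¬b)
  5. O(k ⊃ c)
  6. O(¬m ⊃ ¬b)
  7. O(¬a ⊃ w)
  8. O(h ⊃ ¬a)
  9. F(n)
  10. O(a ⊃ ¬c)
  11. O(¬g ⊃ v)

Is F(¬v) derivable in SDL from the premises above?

Yes

Premises 4 and 6 cover both cases: O(m ⊃ ¬b) and O(¬m ⊃ ¬b). Since m ∨ ¬m is a tautology, O(¬b) follows.
Premise 1, O(¬k ⊃ b), contraposes to O(¬b ⊃ k); with O(¬b) we get O(k).
Applying K to premise 5 (O(k ⊃ c)) and O(k) yields O(c).
The contrapositive of premise 10 (O(a ⊃ ¬c)) is O(c ⊃ ¬a), and O(c) is already established, so O(¬a).
Premise 7 is O(¬a ⊃ w); since O(¬a), deontic closure gives O(w).
Premise 2 is O(¬v ⊃ ¬w); contrapositively O(w ⊃ v). Since O(w) holds, K gives O(v).
Premises 3, 8, 9, 11 do not contribute to this derivation.
So O(v) holds, i.e. F(¬v). The claim follows.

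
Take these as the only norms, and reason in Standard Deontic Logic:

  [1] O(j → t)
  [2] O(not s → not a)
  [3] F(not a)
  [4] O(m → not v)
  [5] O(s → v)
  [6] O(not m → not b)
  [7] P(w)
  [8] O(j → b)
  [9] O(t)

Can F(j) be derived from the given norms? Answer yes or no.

Premise 3, F(not a), is equivalent to O(a).
The contrapositive of premise 2 (O(not s → not a)) is O(a → s), and O(a) is already established, so O(s).
Applying K to premise 5 (O(s → v)) and O(s) yields O(v).
Premise 4, O(m → not v), contraposes to O(v → not m); with O(v) we get O(not m).
With premise 6, O(not m → not b), the K-axiom yields O(not b).
Premise 8 is O(j → b); contrapositively O(not b → not j). Since O(not b) holds, K gives O(not j).
Premises 1, 7, 9 do not contribute to this derivation.
So O(not j) holds, i.e. F(j). The claim follows.

Yes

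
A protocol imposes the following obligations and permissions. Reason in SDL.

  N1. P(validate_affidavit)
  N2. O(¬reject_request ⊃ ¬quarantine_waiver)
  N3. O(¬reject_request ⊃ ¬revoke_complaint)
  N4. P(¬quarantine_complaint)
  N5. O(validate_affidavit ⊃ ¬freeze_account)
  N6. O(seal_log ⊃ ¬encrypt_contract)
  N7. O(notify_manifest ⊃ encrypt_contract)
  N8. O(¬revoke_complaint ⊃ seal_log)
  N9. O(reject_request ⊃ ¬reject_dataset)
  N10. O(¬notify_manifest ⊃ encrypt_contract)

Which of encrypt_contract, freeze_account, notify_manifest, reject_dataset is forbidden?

Premises 10 and 7 are O(¬notify_manifest ⊃ encrypt_contract) and O(notify_manifest ⊃ encrypt_contract); every ideal world satisfies ¬notify_manifest or notify_manifest, so in either case encrypt_contract holds — hence O(encrypt_contract).
The contrapositive of premise 6 (O(seal_log ⊃ ¬encrypt_contract)) is O(encrypt_contract ⊃ ¬seal_log), and O(encrypt_contract) is already established, so O(¬seal_log).
Premise 8, O(¬revoke_complaint ⊃ seal_log), contraposes to O(¬seal_log ⊃ revoke_complaint); with O(¬seal_log) we get O(revoke_complaint).
Premise 3, O(¬reject_request ⊃ ¬revoke_complaint), contraposes to O(revoke_complaint ⊃ reject_request); with O(revoke_complaint) we get O(reject_request).
Applying K to premise 9 (O(reject_request ⊃ ¬reject_dataset)) and O(reject_request) yields O(¬reject_dataset).
So O(¬reject_dataset) holds, i.e. reject_dataset is forbidden. None of the other listed options is forbidden under the premises.

reject_dataset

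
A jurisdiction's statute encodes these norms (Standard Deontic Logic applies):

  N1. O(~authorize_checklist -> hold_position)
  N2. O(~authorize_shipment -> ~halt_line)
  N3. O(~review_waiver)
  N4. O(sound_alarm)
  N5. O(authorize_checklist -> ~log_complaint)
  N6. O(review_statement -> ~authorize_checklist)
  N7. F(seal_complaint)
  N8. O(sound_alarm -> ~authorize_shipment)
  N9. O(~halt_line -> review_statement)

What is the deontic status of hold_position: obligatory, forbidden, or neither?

Obligatory

Premise 4 states O(sound_alarm) outright.
With premise 8, O(sound_alarm -> ~authorize_shipment), the K-axiom yields O(~authorize_shipment).
Applying K to premise 2 (O(~authorize_shipment -> ~halt_line)) and O(~authorize_shipment) yields O(~halt_line).
Applying K to premise 9 (O(~halt_line -> review_statement)) and O(~halt_line) yields O(review_statement).
Premise 6 is O(review_statement -> ~authorize_checklist); since O(review_statement), deontic closure gives O(~authorize_checklist).
Premise 1 is O(~authorize_checklist -> hold_position); since O(~authorize_checklist), deontic closure gives O(hold_position).
Premises 3, 5, 7 do not contribute to this derivation.
Hence hold_position is obligatory.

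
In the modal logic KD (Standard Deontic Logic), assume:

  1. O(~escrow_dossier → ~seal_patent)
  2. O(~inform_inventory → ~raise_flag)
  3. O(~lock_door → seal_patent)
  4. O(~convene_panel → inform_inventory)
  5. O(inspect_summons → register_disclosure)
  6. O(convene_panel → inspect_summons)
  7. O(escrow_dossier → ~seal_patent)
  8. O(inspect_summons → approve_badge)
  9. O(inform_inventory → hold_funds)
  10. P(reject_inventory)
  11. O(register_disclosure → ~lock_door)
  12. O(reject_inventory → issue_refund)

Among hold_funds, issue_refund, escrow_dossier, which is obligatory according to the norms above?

Premises 1 and 7 are O(~escrow_dossier → ~seal_patent) and O(escrow_dossier → ~seal_patent); every ideal world satisfies ~escrow_dossier or escrow_dossier, so in either case ~seal_patent holds — hence O(~seal_patent).
The contrapositive of premise 3 (O(~lock_door → seal_patent)) is O(~seal_patent → lock_door), and O(~seal_patent) is already established, so O(lock_door).
The contrapositive of premise 11 (O(register_disclosure → ~lock_door)) is O(lock_door → ~register_disclosure), and O(lock_door) is already established, so O(~register_disclosure).
The contrapositive of premise 5 (O(inspect_summons → register_disclosure)) is O(~register_disclosure → ~inspect_summons), and O(~register_disclosure) is already established, so O(~inspect_summons).
Premise 6, O(convene_panel → inspect_summons), contraposes to O(~inspect_summons → ~convene_panel); with O(~inspect_summons) we get O(~convene_panel).
Premise 4 is O(~convene_panel → inform_inventory); since O(~convene_panel), deontic closure gives O(inform_inventory).
Premise 9 is O(inform_inventory → hold_funds); since O(inform_inventory), deontic closure gives O(hold_funds).
So O(hold_funds) holds — hold_funds is obligatory. None of the other listed options is made obligatory by any chain of premises.

hold_funds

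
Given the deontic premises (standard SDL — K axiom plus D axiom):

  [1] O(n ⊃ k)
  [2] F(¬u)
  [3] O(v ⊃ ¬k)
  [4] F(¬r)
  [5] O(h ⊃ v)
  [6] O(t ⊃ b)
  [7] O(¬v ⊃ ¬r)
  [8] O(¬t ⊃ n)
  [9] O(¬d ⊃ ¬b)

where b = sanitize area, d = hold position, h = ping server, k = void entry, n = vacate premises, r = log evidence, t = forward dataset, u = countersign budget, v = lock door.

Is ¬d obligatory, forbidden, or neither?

F(¬r) at premise 4 means O(r).
The contrapositive of premise 7 (O(¬v ⊃ ¬r)) is O(r ⊃ v), and O(r) is already established, so O(v).
With premise 3, O(v ⊃ ¬k), the K-axiom yields O(¬k).
The contrapositive of premise 1 (O(n ⊃ k)) is O(¬k ⊃ ¬n), and O(¬k) is already established, so O(¬n).
The contrapositive of premise 8 (O(¬t ⊃ n)) is O(¬n ⊃ t), and O(¬n) is already established, so O(t).
Premise 6 is O(t ⊃ b); since O(t), deontic closure gives O(b).
Premise 9 is O(¬d ⊃ ¬b); contrapositively O(b ⊃ d). Since O(b) holds, K gives O(d).
Premises 2, 5 do not contribute to this derivation.
Thus O(d), which is F(¬d): ¬d is forbidden.

Forbidden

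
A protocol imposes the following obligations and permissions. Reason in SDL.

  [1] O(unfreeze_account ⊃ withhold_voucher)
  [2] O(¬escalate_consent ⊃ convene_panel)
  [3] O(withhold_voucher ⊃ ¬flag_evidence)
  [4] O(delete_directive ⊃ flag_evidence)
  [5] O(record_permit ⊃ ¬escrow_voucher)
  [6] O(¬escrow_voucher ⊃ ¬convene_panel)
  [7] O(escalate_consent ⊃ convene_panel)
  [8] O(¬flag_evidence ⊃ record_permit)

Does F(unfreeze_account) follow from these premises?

By case analysis on ¬escalate_consent: premise 2 gives O(¬escalate_consent ⊃ convene_panel) and premise 7 gives O(escalate_consent ⊃ convene_panel), so O(convene_panel) either way.
Premise 6, O(¬escrow_voucher ⊃ ¬convene_panel), contraposes to O(convene_panel ⊃ escrow_voucher); with O(convene_panel) we get O(escrow_voucher).
Premise 5, O(record_permit ⊃ ¬escrow_voucher), contraposes to O(escrow_voucher ⊃ ¬record_permit); with O(escrow_voucher) we get O(¬record_permit).
Premise 8 is O(¬flag_evidence ⊃ record_permit); contrapositively O(¬record_permit ⊃ flag_evidence). Since O(¬record_permit) holds, K gives O(flag_evidence).
Premise 3, O(withhold_voucher ⊃ ¬flag_evidence), contraposes to O(flag_evidence ⊃ ¬withhold_voucher); with O(flag_evidence) we get O(¬withhold_voucher).
The contrapositive of premise 1 (O(unfreeze_account ⊃ withhold_voucher)) is O(¬withhold_voucher ⊃ ¬unfreeze_account), and O(¬withhold_voucher) is already established, so O(¬unfreeze_account).
Premise 4 does not contribute to this derivation.
So O(¬unfreeze_account) holds, i.e. F(unfreeze_account). The claim follows.

Yes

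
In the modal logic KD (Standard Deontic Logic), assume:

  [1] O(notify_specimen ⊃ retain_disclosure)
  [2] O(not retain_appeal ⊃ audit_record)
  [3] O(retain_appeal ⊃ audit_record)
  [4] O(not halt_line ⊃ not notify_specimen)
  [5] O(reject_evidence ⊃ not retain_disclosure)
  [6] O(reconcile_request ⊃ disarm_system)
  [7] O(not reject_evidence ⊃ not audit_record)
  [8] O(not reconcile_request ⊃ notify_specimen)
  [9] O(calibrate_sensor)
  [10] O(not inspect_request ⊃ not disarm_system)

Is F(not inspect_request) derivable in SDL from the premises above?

Yes

Premises 3 and 2 are O(retain_appeal ⊃ audit_record) and O(not retain_appeal ⊃ audit_record); every ideal world satisfies retain_appeal or not retain_appeal, so in either case audit_record holds — hence O(audit_record).
The contrapositive of premise 7 (O(not reject_evidence ⊃ not audit_record)) is O(audit_record ⊃ reject_evidence), and O(audit_record) is already established, so O(reject_evidence).
Premise 5 is O(reject_evidence ⊃ not retain_disclosure); since O(reject_evidence), deontic closure gives O(not retain_disclosure).
Premise 1 is O(notify_specimen ⊃ retain_disclosure); contrapositively O(not retain_disclosure ⊃ not notify_specimen). Since O(not retain_disclosure) holds, K gives O(not notify_specimen).
The contrapositive of premise 8 (O(not reconcile_request ⊃ notify_specimen)) is O(not notify_specimen ⊃ reconcile_request), and O(not notify_specimen) is already established, so O(reconcile_request).
With premise 6, O(reconcile_request ⊃ disarm_system), the K-axiom yields O(disarm_system).
Premise 10, O(not inspect_request ⊃ not disarm_system), contraposes to O(disarm_system ⊃ inspect_request); with O(disarm_system) we get O(inspect_request).
Premises 4, 9 do not contribute to this derivation.
So O(inspect_request) holds, i.e. F(not inspect_request). The claim follows.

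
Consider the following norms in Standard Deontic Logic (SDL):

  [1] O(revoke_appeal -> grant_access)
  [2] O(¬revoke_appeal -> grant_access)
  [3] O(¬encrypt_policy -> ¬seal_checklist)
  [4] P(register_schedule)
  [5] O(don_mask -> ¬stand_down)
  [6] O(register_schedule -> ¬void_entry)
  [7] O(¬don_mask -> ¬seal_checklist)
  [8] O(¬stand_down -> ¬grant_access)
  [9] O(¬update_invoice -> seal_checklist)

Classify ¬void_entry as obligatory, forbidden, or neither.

Premise 6 is O(register_schedule -> ¬void_entry), but O(register_schedule) is not derivable from the premises (the permission P(register_schedule) asserts only ¬O(¬register_schedule), not O(register_schedule)), so it does not yield O(¬void_entry).
No premise or chain of K-axiom applications forces O(¬void_entry), and none forces O(void_entry). So ¬void_entry is neither obligatory nor forbidden under these norms.

Neither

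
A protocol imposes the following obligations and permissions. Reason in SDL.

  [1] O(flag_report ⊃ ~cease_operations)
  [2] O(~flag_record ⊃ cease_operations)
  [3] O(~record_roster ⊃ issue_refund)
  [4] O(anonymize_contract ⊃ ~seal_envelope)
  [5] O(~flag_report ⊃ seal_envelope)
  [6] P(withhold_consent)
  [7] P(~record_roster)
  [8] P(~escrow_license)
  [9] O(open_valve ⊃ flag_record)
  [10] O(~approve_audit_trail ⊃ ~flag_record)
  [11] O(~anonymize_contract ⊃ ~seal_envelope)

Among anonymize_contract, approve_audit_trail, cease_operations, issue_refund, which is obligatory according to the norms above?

approve_audit_trail

By case analysis on anonymize_contract: premise 4 gives O(anonymize_contract ⊃ ~seal_envelope) and premise 11 gives O(~anonymize_contract ⊃ ~seal_envelope), so O(~seal_envelope) either way.
Premise 5 is O(~flag_report ⊃ seal_envelope); contrapositively O(~seal_envelope ⊃ flag_report). Since O(~seal_envelope) holds, K gives O(flag_report).
Premise 1 is O(flag_report ⊃ ~cease_operations); since O(flag_report), deontic closure gives O(~cease_operations).
The contrapositive of premise 2 (O(~flag_record ⊃ cease_operations)) is O(~cease_operations ⊃ flag_record), and O(~cease_operations) is already established, so O(flag_record).
Premise 10, O(~approve_audit_trail ⊃ ~flag_record), contraposes to O(flag_record ⊃ approve_audit_trail); with O(flag_record) we get O(approve_audit_trail).
So O(approve_audit_trail) holds — approve_audit_trail is obligatory. None of the other listed options is made obligatory by any chain of premises.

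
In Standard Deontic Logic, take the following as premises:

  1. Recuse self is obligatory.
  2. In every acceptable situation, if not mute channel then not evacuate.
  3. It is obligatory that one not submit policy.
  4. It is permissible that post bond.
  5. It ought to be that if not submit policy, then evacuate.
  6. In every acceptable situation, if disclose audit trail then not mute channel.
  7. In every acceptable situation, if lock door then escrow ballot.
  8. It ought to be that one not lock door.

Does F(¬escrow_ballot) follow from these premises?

Premise 7 is O(lock_door → escrow_ballot), but O(lock_door) is not derivable from the premises, so it does not yield O(escrow_ballot).
No other premise forces O(escrow_ballot). An ideal world satisfying every premise can still have ¬escrow_ballot true, so F(¬escrow_ballot) is not derivable.

No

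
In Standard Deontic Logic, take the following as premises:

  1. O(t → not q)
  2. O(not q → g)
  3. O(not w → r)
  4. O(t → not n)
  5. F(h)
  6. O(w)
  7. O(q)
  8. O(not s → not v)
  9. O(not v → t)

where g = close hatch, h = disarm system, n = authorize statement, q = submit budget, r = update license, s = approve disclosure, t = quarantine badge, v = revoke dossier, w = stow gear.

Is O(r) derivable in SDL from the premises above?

No

Premise 3 is O(not w → r), but O(not w) is not derivable from the premises, so it does not yield O(r).
No other premise forces O(r). An ideal world satisfying every premise can still have r false, so O(r) is not derivable.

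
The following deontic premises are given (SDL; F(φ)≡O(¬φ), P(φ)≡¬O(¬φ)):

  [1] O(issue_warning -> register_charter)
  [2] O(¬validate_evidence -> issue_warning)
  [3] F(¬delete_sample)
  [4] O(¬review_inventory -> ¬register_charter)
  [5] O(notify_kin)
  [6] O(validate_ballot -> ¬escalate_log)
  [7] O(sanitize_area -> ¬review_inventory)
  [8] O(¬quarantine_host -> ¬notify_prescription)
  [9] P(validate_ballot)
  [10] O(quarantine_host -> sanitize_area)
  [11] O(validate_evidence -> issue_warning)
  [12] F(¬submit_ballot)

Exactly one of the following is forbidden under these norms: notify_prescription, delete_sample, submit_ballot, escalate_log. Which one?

By case analysis on ¬validate_evidence: premise 2 gives O(¬validate_evidence -> issue_warning) and premise 11 gives O(validate_evidence -> issue_warning), so O(issue_warning) either way.
From O(issue_warning) and premise 1, O(issue_warning -> register_charter), we obtain O(register_charter).
Premise 4 is O(¬review_inventory -> ¬register_charter); contrapositively O(register_charter -> review_inventory). Since O(register_charter) holds, K gives O(review_inventory).
The contrapositive of premise 7 (O(sanitize_area -> ¬review_inventory)) is O(review_inventory -> ¬sanitize_area), and O(review_inventory) is already established, so O(¬sanitize_area).
Premise 10, O(quarantine_host -> sanitize_area), contraposes to O(¬sanitize_area -> ¬quarantine_host); with O(¬sanitize_area) we get O(¬quarantine_host).
With premise 8, O(¬quarantine_host -> ¬notify_prescription), the K-axiom yields O(¬notify_prescription).
So O(¬notify_prescription) holds, i.e. notify_prescription is forbidden. None of the other listed options is forbidden under the premises.

notify_prescription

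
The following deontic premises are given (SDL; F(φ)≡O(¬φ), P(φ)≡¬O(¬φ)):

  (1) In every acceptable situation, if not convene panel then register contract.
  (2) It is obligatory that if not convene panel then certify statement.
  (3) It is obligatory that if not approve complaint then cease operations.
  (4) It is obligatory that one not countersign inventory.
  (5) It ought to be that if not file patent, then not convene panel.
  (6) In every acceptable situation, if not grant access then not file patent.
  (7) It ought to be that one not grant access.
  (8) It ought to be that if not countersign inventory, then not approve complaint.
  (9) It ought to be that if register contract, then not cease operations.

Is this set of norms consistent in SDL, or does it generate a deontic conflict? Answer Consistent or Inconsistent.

Inconsistent

From premise 4 we have O(¬countersign_inventory).
With premise 8, O(¬countersign_inventory → ¬approve_complaint), the K-axiom yields O(¬approve_complaint).
With premise 3, O(¬approve_complaint → cease_operations), the K-axiom yields O(cease_operations).
Premise 9, O(register_contract → ¬cease_operations), contraposes to O(cease_operations → ¬register_contract); with O(cease_operations) we get O(¬register_contract).
Premise 1 is O(¬convene_panel → register_contract); contrapositively O(¬register_contract → convene_panel). Since O(¬register_contract) holds, K gives O(convene_panel).
Premise 5, O(¬file_patent → ¬convene_panel), contraposes to O(convene_panel → file_patent); with O(convene_panel) we get O(file_patent).
Premise 6 is O(¬grant_access → ¬file_patent); contrapositively O(file_patent → grant_access). Since O(file_patent) holds, K gives O(grant_access).
However, premise 7 gives O(¬grant_access).
We now have both O(grant_access) and O(¬grant_access) — grant_access is simultaneously obligatory and forbidden, violating the D-axiom.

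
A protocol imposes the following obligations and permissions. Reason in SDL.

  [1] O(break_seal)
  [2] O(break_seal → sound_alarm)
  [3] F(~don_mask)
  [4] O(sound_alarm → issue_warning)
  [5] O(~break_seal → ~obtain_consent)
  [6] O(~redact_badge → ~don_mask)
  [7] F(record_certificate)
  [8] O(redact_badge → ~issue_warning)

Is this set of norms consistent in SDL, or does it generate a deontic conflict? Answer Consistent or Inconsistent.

Inconsistent

Premise 1 gives O(break_seal).
Applying K to premise 2 (O(break_seal → sound_alarm)) and O(break_seal) yields O(sound_alarm).
Applying K to premise 4 (O(sound_alarm → issue_warning)) and O(sound_alarm) yields O(issue_warning).
The contrapositive of premise 8 (O(redact_badge → ~issue_warning)) is O(issue_warning → ~redact_badge), and O(issue_warning) is already established, so O(~redact_badge).
From O(~redact_badge) and premise 6, O(~redact_badge → ~don_mask), we obtain O(~don_mask).
However, F(~don_mask) at premise 3 amounts to O(don_mask).
We now have both O(~don_mask) and O(don_mask) — don_mask is simultaneously obligatory and forbidden, violating the D-axiom.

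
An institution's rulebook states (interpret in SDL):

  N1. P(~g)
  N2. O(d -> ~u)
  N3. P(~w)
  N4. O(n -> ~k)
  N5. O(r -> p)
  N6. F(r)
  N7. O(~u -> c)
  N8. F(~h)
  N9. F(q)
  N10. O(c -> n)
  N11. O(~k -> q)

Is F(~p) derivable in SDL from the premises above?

No

Premise 5 is O(r -> p), but O(r) is not derivable from the premises, so it does not yield O(p).
No other premise forces O(p). An ideal world satisfying every premise can still have ~p true, so F(~p) is not derivable.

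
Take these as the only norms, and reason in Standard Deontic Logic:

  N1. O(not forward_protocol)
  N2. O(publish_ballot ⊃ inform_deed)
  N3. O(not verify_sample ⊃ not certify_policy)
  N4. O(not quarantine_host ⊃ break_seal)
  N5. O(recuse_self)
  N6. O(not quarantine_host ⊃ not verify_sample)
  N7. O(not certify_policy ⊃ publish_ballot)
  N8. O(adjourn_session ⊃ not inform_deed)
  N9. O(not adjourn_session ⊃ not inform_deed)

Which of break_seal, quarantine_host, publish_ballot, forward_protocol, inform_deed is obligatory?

quarantine_host

Premises 8 and 9 cover both cases: O(adjourn_session ⊃ not inform_deed) and O(not adjourn_session ⊃ not inform_deed). Since adjourn_session ∨ not adjourn_session is a tautology, O(not inform_deed) follows.
Premise 2 is O(publish_ballot ⊃ inform_deed); contrapositively O(not inform_deed ⊃ not publish_ballot). Since O(not inform_deed) holds, K gives O(not publish_ballot).
Premise 7 is O(not certify_policy ⊃ publish_ballot); contrapositively O(not publish_ballot ⊃ certify_policy). Since O(not publish_ballot) holds, K gives O(certify_policy).
The contrapositive of premise 3 (O(not verify_sample ⊃ not certify_policy)) is O(certify_policy ⊃ verify_sample), and O(certify_policy) is already established, so O(verify_sample).
The contrapositive of premise 6 (O(not quarantine_host ⊃ not verify_sample)) is O(verify_sample ⊃ quarantine_host), and O(verify_sample) is already established, so O(quarantine_host).
So O(quarantine_host) holds — quarantine_host is obligatory. None of the other listed options is made obligatory by any chain of premises.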